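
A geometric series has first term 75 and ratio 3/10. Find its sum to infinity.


S∞ = a₁/(1-r) = 75/(1 - 3/10)
= 75/(7/10)
= 750/7

S∞ = 750/7


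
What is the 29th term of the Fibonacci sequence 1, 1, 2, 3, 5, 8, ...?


Fibonacci sequence: 1, 1, 2, 3, 5, 8, 13, 21, 34, 55, 89, ...
F(29) = 514229

F(29) = 514229


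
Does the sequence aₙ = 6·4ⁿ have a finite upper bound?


aₙ = 6·4ⁿ → as n→∞, aₙ→∞ (since base 4 > 1)
No finite upper bound exists
The sequence is UNBOUNDED

Unbounded (aₙ → ∞ as n → ∞)


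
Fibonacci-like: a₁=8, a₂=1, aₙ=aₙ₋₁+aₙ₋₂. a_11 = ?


Computing iteratively: 8, 1, 9, 10, 19, 29, 48, 77, 125, 202, 327
a_11 = 327

a_11 = 327


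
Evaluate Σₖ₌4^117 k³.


Σₖ₌4^117 k³ = [117·118/2]² − [3·4/2]²
= 47651409 − 36 = 47651373

Σk³ = 47651373


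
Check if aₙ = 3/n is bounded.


a₁ = 3, a₂ = 3/2, a₃ = 3/3, ...
0 < aₙ ≤ 3 for all n ≥ 1
Lower bound: 0, Upper bound: 3
The sequence IS bounded

Bounded (0 < aₙ ≤ 3)


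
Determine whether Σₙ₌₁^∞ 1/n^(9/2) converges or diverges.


p-series test: Σ c/n^p converges if p > 1, diverges if p ≤ 1 (constant c > 0 doesn't affect convergence).
p = 9/2
9/2 > 1 → CONVERGES

Converges (p = 9/2 > 1)


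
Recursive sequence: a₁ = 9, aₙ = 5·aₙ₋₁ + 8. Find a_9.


Computing step by step:
a_1 = 9
a_2 = 53
a_3 = 273
a_4 = 1373
a_5 = 6873
a_6 = 34373
a_7 = 171873
a_8 = 859373
a_9 = 4296873


a_9 = 4296873


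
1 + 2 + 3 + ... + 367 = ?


n(n+1)/2 = 367×368/2 = 135056/2 = 67528

Σk = 67528


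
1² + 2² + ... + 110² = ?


n = 110
n(n+1)(2n+1)/6 = 110×111×221/6
= 2698410/6 = 449735

Σk² = 449735


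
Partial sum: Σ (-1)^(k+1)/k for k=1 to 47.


S = 1 - 1/2 + 1/3 - 1/4 + 1/5 - 1/6 + 1/7 - 1/8 ± ...
= 0.7037
(Full series converges to +ln(2) ≈ +0.6931)

S_47 = 0.7037


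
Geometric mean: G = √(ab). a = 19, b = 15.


GM = √(19×15) = √285 = 16.8819

GM = 16.8819


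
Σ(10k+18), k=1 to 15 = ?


Σ(10k+18) = 10·Σk + 18·n
= 10·120 + 18·15
= 1200 + 270 = 1470

Σ = 1470


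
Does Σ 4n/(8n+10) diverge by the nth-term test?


lim(n→∞) 4n/(8n+10) = 4/8 = 1/2  (divide numerator and denominator by n)
lim aₙ = 1/2 ≠ 0 → series DIVERGES

Diverges (lim aₙ = 1/2 ≠ 0)


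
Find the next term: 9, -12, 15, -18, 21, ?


Pattern: alternating sign, magnitude arithmetic (d=3)
Terms: 9, -12, 15, -18, 21
Next term = -24

Next term = -24


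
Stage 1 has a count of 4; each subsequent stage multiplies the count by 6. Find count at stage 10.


aₙ = a₁·r^(n-1)
= 4×6^9
= 4×10077696
= 40310784

a_10 = 40310784


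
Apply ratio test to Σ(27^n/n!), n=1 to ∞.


aₙ = 27^n/n!
a_{n+1}/aₙ = 27^(n+1)/(n+1)! × n!/27^n
= 27/(n+1)
L = lim(n→∞) 27/(n+1) = 0
L < 1 → series CONVERGES

Converges (ratio test: L = 0 < 1)


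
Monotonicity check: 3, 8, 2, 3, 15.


Differences: 5, -6, 1, 12
Difference at position 1 is +5 (> 0) but position 2 is -6 (< 0) — sequence both rises and falls
→ NOT monotonic

Not monotonic


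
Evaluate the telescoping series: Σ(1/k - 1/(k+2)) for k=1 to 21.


Telescoping with gap 2: two head and two tail terms survive.
= (1 + 1/2) - (1/22 + 1/23)
= 3/2 - 1/22 - 1/23 = 357/253

Sum = 357/253


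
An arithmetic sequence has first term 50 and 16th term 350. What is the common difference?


d = (aₙ - a₁)/(n-1)
= (350 - 50)/(16-1)
= 300/15 = 20

d = 20


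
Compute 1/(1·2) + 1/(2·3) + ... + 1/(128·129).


1/(k(k+1)) = 1/k - 1/(k+1) (partial fractions)
Telescoping: Σ = 1 - 1/129 = 128/129

Sum = 128/129


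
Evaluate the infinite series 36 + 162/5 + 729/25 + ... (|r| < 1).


S∞ = a₁/(1-r) = 36/(1 - 9/10)
= 36/(1/10)
= 360

S∞ = 360


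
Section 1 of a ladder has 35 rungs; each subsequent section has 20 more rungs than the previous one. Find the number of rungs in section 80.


aₙ = a₁ + (n-1)d
= 35 + (80-1)×20
= 35 + 1580
= 1615

a_80 = 1615


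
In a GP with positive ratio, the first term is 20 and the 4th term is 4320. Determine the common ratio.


r^(n-1) = aₙ/a₁
r^3 = 4320/20 = 216
r = 216^(1/3)
= 6

r = 6


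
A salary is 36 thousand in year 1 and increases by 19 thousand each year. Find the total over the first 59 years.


aₙ = 36 + (59-1)×19 = 1138
Sₙ = n(a₁+aₙ)/2 = 59×(36+1138)/2
= 59×1174/2 = 34633

S_59 = 34633


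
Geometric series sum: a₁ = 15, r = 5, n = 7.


Sₙ = 15×(5^7 - 1)/(5 - 1)
= 15×(78125 - 1)/4
= 15×78124/4
= 292965

S_7 = 292965


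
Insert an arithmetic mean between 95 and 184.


AM = (95 + 184)/2 = 279/2 = 139.5

AM = 139.5


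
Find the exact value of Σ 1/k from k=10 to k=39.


Σₖ₌10^39 1/k = 1/10 + 1/11 + 1/12 + ... + 1/39
= 98849421188899/69388720221600
≈ 1.4246

Sum = 98849421188899/69388720221600 ≈ 1.4246


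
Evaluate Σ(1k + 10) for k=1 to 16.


Σ(1k+10) = 1·Σk + 10·n
= 1·136 + 10·16
= 136 + 160 = 296

Σ = 296


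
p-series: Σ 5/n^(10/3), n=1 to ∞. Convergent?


p-series test: Σ c/n^p converges if p > 1, diverges if p ≤ 1 (constant c > 0 doesn't affect convergence).
p = 10/3
10/3 > 1 → CONVERGES

Converges (p = 10/3 > 1)


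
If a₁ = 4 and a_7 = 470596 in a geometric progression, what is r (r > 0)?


r^(n-1) = aₙ/a₁
r^6 = 470596/4 = 117649
r = 117649^(1/6)
= ±7; taking r > 0 gives r = 7

r = 7


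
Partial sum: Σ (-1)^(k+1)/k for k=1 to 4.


S = 1 - 1/2 + 1/3 - 1/4
= 0.5833
(Full series converges to +ln(2) ≈ +0.6931)

S_4 = 0.5833


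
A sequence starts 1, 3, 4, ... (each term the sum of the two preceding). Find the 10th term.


Computing iteratively: 1, 3, 4, 7, 11, 18, 29, 47, 76, 123
a_10 = 123

a_10 = 123


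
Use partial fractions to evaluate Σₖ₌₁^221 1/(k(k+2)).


1/(k(k+2)) = (1/2)·(1/k - 1/(k+2)) (partial fractions)
Telescoping: Σ = (1/2)·(1 + 1/2 - 1/222 - 1/223) = 36907/49506

Sum = 36907/49506


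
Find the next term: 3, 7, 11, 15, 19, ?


Pattern: arithmetic (d=4)
Terms: 3, 7, 11, 15, 19
Next term = 23

Next term = 23


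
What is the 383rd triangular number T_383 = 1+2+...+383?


n(n+1)/2 = 383×384/2 = 147072/2 = 73536

Σk = 73536


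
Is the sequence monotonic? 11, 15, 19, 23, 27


Differences: 4, 4, 4, 4
All differences > 0 → strictly INCREASING

Monotonically increasing


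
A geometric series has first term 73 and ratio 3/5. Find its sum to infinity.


S∞ = a₁/(1-r) = 73/(1 - 3/5)
= 73/(2/5)
= 365/2

S∞ = 365/2


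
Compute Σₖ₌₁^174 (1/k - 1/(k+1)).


Telescoping: adjacent terms cancel.
= 1/1 - 1/175
= 1 - 1/175 = 174/175

Sum = 174/175


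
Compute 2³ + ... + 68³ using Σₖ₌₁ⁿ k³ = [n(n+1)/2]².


Σₖ₌2^68 k³ = [68·69/2]² − [1·2/2]²
= 5503716 − 1 = 5503715

Σk³ = 5503715


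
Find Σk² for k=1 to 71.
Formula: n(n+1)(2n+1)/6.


n = 71
n(n+1)(2n+1)/6 = 71×72×143/6
= 731016/6 = 121836

Σk² = 121836


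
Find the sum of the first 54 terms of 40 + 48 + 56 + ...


aₙ = 40 + (54-1)×8 = 464
Sₙ = n(a₁+aₙ)/2 = 54×(40+464)/2
= 54×504/2 = 13608

S_54 = 13608


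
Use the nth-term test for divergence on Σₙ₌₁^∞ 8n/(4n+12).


lim(n→∞) 8n/(4n+12) = 8/4 = 2  (divide numerator and denominator by n)
lim aₙ = 2 ≠ 0 → series DIVERGES

Diverges (lim aₙ = 2 ≠ 0)


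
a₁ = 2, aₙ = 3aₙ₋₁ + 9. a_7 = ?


Computing step by step:
a_1 = 2
a_2 = 15
a_3 = 54
a_4 = 171
a_5 = 522
a_6 = 1575
a_7 = 4734


a_7 = 4734


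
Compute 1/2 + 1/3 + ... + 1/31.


Σₖ₌2^31 1/k = 1/2 + 1/3 + 1/4 + ... + 1/31
= 218572480850557/72201776446800
≈ 3.0272

Sum = 218572480850557/72201776446800 ≈ 3.0272


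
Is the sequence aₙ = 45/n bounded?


a₁ = 45, a₂ = 45/2, a₃ = 45/3, ...
0 < aₙ ≤ 45 for all n ≥ 1
Lower bound: 0, Upper bound: 45
The sequence IS bounded

Bounded (0 < aₙ ≤ 45)


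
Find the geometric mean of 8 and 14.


GM = √(8×14) = √112 = 10.583

GM = 10.583


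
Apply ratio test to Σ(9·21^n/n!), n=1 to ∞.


aₙ = 9·21^n/n!
a_{n+1}/aₙ = 21^(n+1)/(n+1)! × n!/21^n  (constant 9 cancels)
= 21/(n+1)
L = lim(n→∞) 21/(n+1) = 0
L < 1 → series CONVERGES

Converges (ratio test: L = 0 < 1)


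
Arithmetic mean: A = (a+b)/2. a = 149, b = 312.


AM = (149 + 312)/2 = 461/2 = 230.5

AM = 230.5


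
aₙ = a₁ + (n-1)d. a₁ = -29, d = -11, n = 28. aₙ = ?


aₙ = a₁ + (n-1)d
= -29 + (28-1)×-11
= -29 - 297
= -326

a_28 = -326


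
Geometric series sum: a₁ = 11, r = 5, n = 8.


Sₙ = 11×(5^8 - 1)/(5 - 1)
= 11×(390625 - 1)/4
= 11×390624/4
= 1074216

S_8 = 1074216


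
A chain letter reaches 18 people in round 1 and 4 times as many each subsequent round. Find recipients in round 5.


aₙ = a₁·r^(n-1)
= 18×4^4
= 18×256
= 4608

a_5 = 4608


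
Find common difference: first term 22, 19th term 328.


d = (aₙ - a₁)/(n-1)
= (328 - 22)/(19-1)
= 306/18 = 17

d = 17


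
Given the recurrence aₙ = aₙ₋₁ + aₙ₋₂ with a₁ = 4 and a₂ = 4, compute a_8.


Computing iteratively: 4, 4, 8, 12, 20, 32, 52, 84
a_8 = 84

a_8 = 84


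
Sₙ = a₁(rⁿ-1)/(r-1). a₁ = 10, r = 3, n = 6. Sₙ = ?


Sₙ = 10×(3^6 - 1)/(3 - 1)
= 10×(729 - 1)/2
= 10×728/2
= 3640

S_6 = 3640


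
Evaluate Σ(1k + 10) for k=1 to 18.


Σ(1k+10) = 1·Σk + 10·n
= 1·171 + 10·18
= 171 + 180 = 351

Σ = 351


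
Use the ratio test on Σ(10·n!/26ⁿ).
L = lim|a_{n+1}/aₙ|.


aₙ = 10·n!/26^n
a_{n+1}/aₙ = (n+1)!/26^(n+1) × 26^n/n!  (constant 10 cancels)
= (n+1)/26
L = lim(n→∞) (n+1)/26 = ∞
L > 1 → series DIVERGES

Diverges (ratio test: L = ∞ > 1)


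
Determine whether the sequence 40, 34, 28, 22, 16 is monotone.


Differences: -6, -6, -6, -6
All differences < 0 → strictly DECREASING

Monotonically decreasing


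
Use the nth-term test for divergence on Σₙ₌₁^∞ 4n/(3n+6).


lim(n→∞) 4n/(3n+6) = 4/3 = 4/3  (divide numerator and denominator by n)
lim aₙ = 4/3 ≠ 0 → series DIVERGES

Diverges (lim aₙ = 4/3 ≠ 0)


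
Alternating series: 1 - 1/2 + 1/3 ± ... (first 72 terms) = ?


S = 1 - 1/2 + 1/3 - 1/4 + 1/5 - 1/6 + 1/7 - 1/8 ± ...
= 0.6863
(Full series converges to +ln(2) ≈ +0.6931)

S_72 = 0.6863


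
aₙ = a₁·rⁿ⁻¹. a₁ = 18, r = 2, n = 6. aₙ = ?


aₙ = a₁·r^(n-1)
= 18×2^5
= 18×32
= 576

a_6 = 576


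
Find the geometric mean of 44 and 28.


GM = √(44×28) = √1232 = 35.0999

GM = 35.0999


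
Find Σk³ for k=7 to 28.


Σₖ₌7^28 k³ = [28·29/2]² − [6·7/2]²
= 164836 − 441 = 164395

Σk³ = 164395


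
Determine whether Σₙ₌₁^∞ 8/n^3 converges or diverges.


p-series test: Σ c/n^p converges if p > 1, diverges if p ≤ 1 (constant c > 0 doesn't affect convergence).
p = 3
3 > 1 → CONVERGES

Converges (p = 3 > 1)


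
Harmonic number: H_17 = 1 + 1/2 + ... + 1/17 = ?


H_17 = 1/1 + 1/2 + 1/3 + ... + 1/17
= 42142223/12252240
≈ 3.4396

H_17 = 42142223/12252240 ≈ 3.4396


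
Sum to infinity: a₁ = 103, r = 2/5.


S∞ = a₁/(1-r) = 103/(1 - 2/5)
= 103/(3/5)
= 515/3

S∞ = 515/3


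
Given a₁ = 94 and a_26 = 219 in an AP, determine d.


d = (aₙ - a₁)/(n-1)
= (219 - 94)/(26-1)
= 125/25 = 5

d = 5


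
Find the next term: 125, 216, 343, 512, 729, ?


Pattern: perfect cubes: n³
Terms: 125, 216, 343, 512, 729
Next term = 1000

Next term = 1000


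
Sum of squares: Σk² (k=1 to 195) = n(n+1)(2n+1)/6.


n = 195
n(n+1)(2n+1)/6 = 195×196×391/6
= 14944020/6 = 2490670

Σk² = 2490670


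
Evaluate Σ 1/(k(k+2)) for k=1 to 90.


1/(k(k+2)) = (1/2)·(1/k - 1/(k+2)) (partial fractions)
Telescoping: Σ = (1/2)·(1 + 1/2 - 1/91 - 1/92) = 12375/16744

Sum = 12375/16744


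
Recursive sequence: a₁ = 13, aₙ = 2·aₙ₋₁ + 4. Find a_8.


Computing step by step:
a_1 = 13
a_2 = 30
a_3 = 64
a_4 = 132
a_5 = 268
a_6 = 540
a_7 = 1084
a_8 = 2172


a_8 = 2172


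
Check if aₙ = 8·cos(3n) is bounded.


For all n, -1 ≤ cos(3n) ≤ 1, so -8 ≤ 8·cos(3n) ≤ 8
Lower bound: -8, Upper bound: 8
The sequence IS bounded

Bounded (-8 ≤ aₙ ≤ 8)


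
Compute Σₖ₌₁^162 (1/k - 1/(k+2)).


Telescoping with gap 2: two head and two tail terms survive.
= (1 + 1/2) - (1/163 + 1/164)
= 3/2 - 1/163 - 1/164 = 39771/26732

Sum = 39771/26732


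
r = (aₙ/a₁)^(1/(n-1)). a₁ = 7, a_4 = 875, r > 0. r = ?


r^(n-1) = aₙ/a₁
r^3 = 875/7 = 125
r = 125^(1/3)
= 5

r = 5


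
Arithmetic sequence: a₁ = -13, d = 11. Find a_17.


aₙ = a₁ + (n-1)d
= -13 + (17-1)×11
= -13 + 176
= 163

a_17 = 163


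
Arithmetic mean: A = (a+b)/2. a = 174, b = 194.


AM = (174 + 194)/2 = 368/2 = 184

AM = 184


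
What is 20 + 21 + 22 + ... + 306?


Σₖ₌20^306 k = Σₖ₌₁^306 k − Σₖ₌₁^19 k
= 306·307/2 − 19·20/2
= 46971 − 190 = 46781

Σk = 46781


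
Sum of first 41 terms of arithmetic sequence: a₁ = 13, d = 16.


aₙ = 13 + (41-1)×16 = 653
Sₙ = n(a₁+aₙ)/2 = 41×(13+653)/2
= 41×666/2 = 13653

S_41 = 13653


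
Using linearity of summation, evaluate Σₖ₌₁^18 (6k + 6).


Σ(6k+6) = 6·Σk + 6·n
= 6·171 + 6·18
= 1026 + 108 = 1134

Σ = 1134


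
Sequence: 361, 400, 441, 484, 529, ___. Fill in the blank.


Pattern: perfect squares: n²
Terms: 361, 400, 441, 484, 529
Next term = 576

Next term = 576


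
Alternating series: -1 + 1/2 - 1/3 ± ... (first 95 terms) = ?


S = -1 + 1/2 - 1/3 + 1/4 - 1/5 + 1/6 - 1/7 + 1/8 ± ...
= -0.6984
(Full series converges to -ln(2) ≈ -0.6931)

S_95 = -0.6984


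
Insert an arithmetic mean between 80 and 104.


AM = (80 + 104)/2 = 184/2 = 92

AM = 92


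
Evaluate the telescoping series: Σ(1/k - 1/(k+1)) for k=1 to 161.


Telescoping: adjacent terms cancel.
= 1/1 - 1/162
= 1 - 1/162 = 161/162

Sum = 161/162


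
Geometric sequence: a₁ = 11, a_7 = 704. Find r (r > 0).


r^(n-1) = aₙ/a₁
r^6 = 704/11 = 64
r = 64^(1/6)
= ±2; taking r > 0 gives r = 2

r = 2


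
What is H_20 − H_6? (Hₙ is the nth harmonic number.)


Σₖ₌7^20 1/k = 1/7 + 1/8 + 1/9 + ... + 1/20
= 89061751/77597520
≈ 1.1477

Sum = 89061751/77597520 ≈ 1.1477


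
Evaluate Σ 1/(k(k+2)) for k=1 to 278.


1/(k(k+2)) = (1/2)·(1/k - 1/(k+2)) (partial fractions)
Telescoping: Σ = (1/2)·(1 + 1/2 - 1/279 - 1/280) = 116621/156240

Sum = 116621/156240


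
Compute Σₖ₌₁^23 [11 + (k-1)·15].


aₙ = 11 + (23-1)×15 = 341
Sₙ = n(a₁+aₙ)/2 = 23×(11+341)/2
= 23×352/2 = 4048

S_23 = 4048


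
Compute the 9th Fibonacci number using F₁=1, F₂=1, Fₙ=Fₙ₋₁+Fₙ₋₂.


Fibonacci sequence: 1, 1, 2, 3, 5, 8, 13, 21, 34
F(9) = 34

F(9) = 34


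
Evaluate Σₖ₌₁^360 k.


n(n+1)/2 = 360×361/2 = 129960/2 = 64980

Σk = 64980


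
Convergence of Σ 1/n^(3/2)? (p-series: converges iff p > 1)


p-series test: Σ c/n^p converges if p > 1, diverges if p ≤ 1 (constant c > 0 doesn't affect convergence).
p = 3/2
3/2 > 1 → CONVERGES

Converges (p = 3/2 > 1)


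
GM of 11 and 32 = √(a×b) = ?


GM = √(11×32) = √352 = 18.7617

GM = 18.7617


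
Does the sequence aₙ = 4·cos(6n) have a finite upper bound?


For all n, -1 ≤ cos(6n) ≤ 1, so -4 ≤ 4·cos(6n) ≤ 4
Lower bound: -4, Upper bound: 4
The sequence IS bounded

Bounded (-4 ≤ aₙ ≤ 4)


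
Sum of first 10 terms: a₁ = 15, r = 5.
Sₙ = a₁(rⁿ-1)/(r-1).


Sₙ = 15×(5^10 - 1)/(5 - 1)
= 15×(9765625 - 1)/4
= 15×9765624/4
= 36621090

S_10 = 36621090


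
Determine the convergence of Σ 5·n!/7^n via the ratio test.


aₙ = 5·n!/7^n
a_{n+1}/aₙ = (n+1)!/7^(n+1) × 7^n/n!  (constant 5 cancels)
= (n+1)/7
L = lim(n→∞) (n+1)/7 = ∞
L > 1 → series DIVERGES

Diverges (ratio test: L = ∞ > 1)


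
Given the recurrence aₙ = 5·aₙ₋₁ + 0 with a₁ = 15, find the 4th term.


Computing step by step:
a_1 = 15
a_2 = 75
a_3 = 375
a_4 = 1875


a_4 = 1875


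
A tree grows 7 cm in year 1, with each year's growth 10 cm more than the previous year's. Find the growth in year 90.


aₙ = a₁ + (n-1)d
= 7 + (90-1)×10
= 7 + 890
= 897

a_90 = 897


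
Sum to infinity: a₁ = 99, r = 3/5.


S∞ = a₁/(1-r) = 99/(1 - 3/5)
= 99/(2/5)
= 495/2

S∞ = 495/2


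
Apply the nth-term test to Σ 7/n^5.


lim(n→∞) 7/n^5 = 0
lim aₙ = 0 → nth-term test is INCONCLUSIVE
(Need other tests; this is actually a convergent p-series with p=5 > 1)

Inconclusive (lim aₙ = 0; need another test)


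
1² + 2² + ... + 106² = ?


n = 106
n(n+1)(2n+1)/6 = 106×107×213/6
= 2415846/6 = 402641

Σk² = 402641


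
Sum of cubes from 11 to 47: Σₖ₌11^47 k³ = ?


Σₖ₌11^47 k³ = [47·48/2]² − [10·11/2]²
= 1272384 − 3025 = 1269359

Σk³ = 1269359


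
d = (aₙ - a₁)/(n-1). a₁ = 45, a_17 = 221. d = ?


d = (aₙ - a₁)/(n-1)
= (221 - 45)/(17-1)
= 176/16 = 11

d = 11


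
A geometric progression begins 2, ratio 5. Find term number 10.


aₙ = a₁·r^(n-1)
= 2×5^9
= 2×1953125
= 3906250

a_10 = 3906250


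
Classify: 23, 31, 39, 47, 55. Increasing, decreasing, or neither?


Differences: 8, 8, 8, 8
All differences > 0 → strictly INCREASING

Monotonically increasing


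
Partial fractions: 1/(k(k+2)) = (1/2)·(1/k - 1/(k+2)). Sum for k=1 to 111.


1/(k(k+2)) = (1/2)·(1/k - 1/(k+2)) (partial fractions)
Telescoping: Σ = (1/2)·(1 + 1/2 - 1/112 - 1/113) = 18759/25312

Sum = 18759/25312


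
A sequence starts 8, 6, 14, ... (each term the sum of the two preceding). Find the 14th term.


Computing iteratively: 8, 6, 14, 20, 34, 54, 88, 142, 230, 372, 602, 974, ...
a_14 = 2550

a_14 = 2550


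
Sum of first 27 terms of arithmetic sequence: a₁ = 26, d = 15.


aₙ = 26 + (27-1)×15 = 416
Sₙ = n(a₁+aₙ)/2 = 27×(26+416)/2
= 27×442/2 = 5967

S_27 = 5967


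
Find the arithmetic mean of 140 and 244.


AM = (140 + 244)/2 = 384/2 = 192

AM = 192


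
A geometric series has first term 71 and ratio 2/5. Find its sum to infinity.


S∞ = a₁/(1-r) = 71/(1 - 2/5)
= 71/(3/5)
= 355/3

S∞ = 355/3


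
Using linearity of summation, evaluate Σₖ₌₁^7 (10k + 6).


Σ(10k+6) = 10·Σk + 6·n
= 10·28 + 6·7
= 280 + 42 = 322

Σ = 322


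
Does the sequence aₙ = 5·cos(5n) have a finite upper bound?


For all n, -1 ≤ cos(5n) ≤ 1, so -5 ≤ 5·cos(5n) ≤ 5
Lower bound: -5, Upper bound: 5
The sequence IS bounded

Bounded (-5 ≤ aₙ ≤ 5)


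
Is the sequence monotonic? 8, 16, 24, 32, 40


Differences: 8, 8, 8, 8
All differences > 0 → strictly INCREASING

Monotonically increasing


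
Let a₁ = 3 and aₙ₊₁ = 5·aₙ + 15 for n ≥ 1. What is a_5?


Computing step by step:
a_1 = 3
a_2 = 30
a_3 = 165
a_4 = 840
a_5 = 4215


a_5 = 4215


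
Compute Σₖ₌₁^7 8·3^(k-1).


Sₙ = 8×(3^7 - 1)/(3 - 1)
= 8×(2187 - 1)/2
= 8×2186/2
= 8744

S_7 = 8744


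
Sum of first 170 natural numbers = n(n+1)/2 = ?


n(n+1)/2 = 170×171/2 = 29070/2 = 14535

Σk = 14535


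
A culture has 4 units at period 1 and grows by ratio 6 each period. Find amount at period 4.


aₙ = a₁·r^(n-1)
= 4×6^3
= 4×216
= 864

a_4 = 864


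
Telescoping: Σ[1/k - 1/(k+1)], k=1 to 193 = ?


Telescoping: adjacent terms cancel.
= 1/1 - 1/194
= 1 - 1/194 = 193/194

Sum = 193/194


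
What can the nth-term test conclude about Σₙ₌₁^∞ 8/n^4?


lim(n→∞) 8/n^4 = 0
lim aₙ = 0 → nth-term test is INCONCLUSIVE
(Need other tests; this is actually a convergent p-series with p=4 > 1)

Inconclusive (lim aₙ = 0; need another test)


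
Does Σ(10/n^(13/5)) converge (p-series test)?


p-series test: Σ c/n^p converges if p > 1, diverges if p ≤ 1 (constant c > 0 doesn't affect convergence).
p = 13/5
13/5 > 1 → CONVERGES

Converges (p = 13/5 > 1)


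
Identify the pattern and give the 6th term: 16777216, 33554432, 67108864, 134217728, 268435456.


Pattern: powers of 2: 2ⁿ
Terms: 16777216, 33554432, 67108864, 134217728, 268435456
Next term = 536870912

Next term = 536870912


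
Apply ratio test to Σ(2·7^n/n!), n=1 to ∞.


aₙ = 2·7^n/n!
a_{n+1}/aₙ = 7^(n+1)/(n+1)! × n!/7^n  (constant 2 cancels)
= 7/(n+1)
L = lim(n→∞) 7/(n+1) = 0
L < 1 → series CONVERGES

Converges (ratio test: L = 0 < 1)


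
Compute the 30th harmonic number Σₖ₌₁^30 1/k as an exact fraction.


H_30 = 1/1 + 1/2 + 1/3 + ... + 1/30
= 9304682830147/2329089562800
≈ 3.995

H_30 = 9304682830147/2329089562800 ≈ 3.995


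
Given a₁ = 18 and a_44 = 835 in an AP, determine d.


d = (aₙ - a₁)/(n-1)
= (835 - 18)/(44-1)
= 817/43 = 19

d = 19


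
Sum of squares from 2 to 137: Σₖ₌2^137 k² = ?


Σₖ₌2^137 k² = Σₖ₌₁^137 k² − Σₖ₌₁^1 k²
= 137·138·275/6 − 1·2·3/6
= 866525 − 1 = 866524

Σk² = 866524


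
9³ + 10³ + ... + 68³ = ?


Σₖ₌9^68 k³ = [68·69/2]² − [8·9/2]²
= 5503716 − 1296 = 5502420

Σk³ = 5502420


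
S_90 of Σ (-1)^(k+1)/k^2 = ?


S = 1 - 1/4 + 1/9 - 1/16 + 1/25 - 1/36 + 1/49 - 1/64 ± ...
= 0.8224
(Full series converges to +π²/12 ≈ +0.8225)

S_90 = 0.8224


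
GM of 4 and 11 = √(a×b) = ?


GM = √(4×11) = √44 = 6.6332

GM = 6.6332


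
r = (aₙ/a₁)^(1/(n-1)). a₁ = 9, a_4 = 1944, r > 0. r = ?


r^(n-1) = aₙ/a₁
r^3 = 1944/9 = 216
r = 216^(1/3)
= 6

r = 6


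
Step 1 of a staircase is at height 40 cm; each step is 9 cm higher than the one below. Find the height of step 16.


aₙ = a₁ + (n-1)d
= 40 + (16-1)×9
= 40 + 135
= 175

a_16 = 175


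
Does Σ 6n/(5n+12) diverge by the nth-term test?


lim(n→∞) 6n/(5n+12) = 6/5 = 6/5  (divide numerator and denominator by n)
lim aₙ = 6/5 ≠ 0 → series DIVERGES

Diverges (lim aₙ = 6/5 ≠ 0)


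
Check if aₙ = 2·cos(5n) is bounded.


For all n, -1 ≤ cos(5n) ≤ 1, so -2 ≤ 2·cos(5n) ≤ 2
Lower bound: -2, Upper bound: 2
The sequence IS bounded

Bounded (-2 ≤ aₙ ≤ 2)


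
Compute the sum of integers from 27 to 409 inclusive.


Σₖ₌27^409 k = Σₖ₌₁^409 k − Σₖ₌₁^26 k
= 409·410/2 − 26·27/2
= 83845 − 351 = 83494

Σk = 83494


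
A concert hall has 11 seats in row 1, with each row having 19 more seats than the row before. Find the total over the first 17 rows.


aₙ = 11 + (17-1)×19 = 315
Sₙ = n(a₁+aₙ)/2 = 17×(11+315)/2
= 17×326/2 = 2771

S_17 = 2771


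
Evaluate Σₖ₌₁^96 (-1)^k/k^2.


S = -1 + 1/4 - 1/9 + 1/16 - 1/25 + 1/36 - 1/49 + 1/64 ± ...
= -0.8224
(Full series converges to -π²/12 ≈ -0.8225)

S_96 = -0.8224


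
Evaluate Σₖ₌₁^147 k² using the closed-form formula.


n = 147
n(n+1)(2n+1)/6 = 147×148×295/6
= 6418020/6 = 1069670

Σk² = 1069670


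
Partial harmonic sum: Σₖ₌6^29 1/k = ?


Σₖ₌6^29 1/k = 1/6 + 1/7 + 1/8 + ... + 1/29
= 3908958676327/2329089562800
≈ 1.6783

Sum = 3908958676327/2329089562800 ≈ 1.6783


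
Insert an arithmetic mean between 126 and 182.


AM = (126 + 182)/2 = 308/2 = 154

AM = 154


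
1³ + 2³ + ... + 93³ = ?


n(n+1)/2 = 93×94/2 = 4371
Σk³ = 4371² = 19105641

Σk³ = 19105641


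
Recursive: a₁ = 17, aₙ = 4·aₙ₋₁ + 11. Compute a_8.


Computing step by step:
a_1 = 17
a_2 = 79
a_3 = 327
a_4 = 1319
a_5 = 5287
a_6 = 21159
a_7 = 84647
a_8 = 338599


a_8 = 338599


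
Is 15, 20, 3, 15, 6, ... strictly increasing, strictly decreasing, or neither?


Differences: 5, -17, 12, -9
Difference at position 1 is +5 (> 0) but position 2 is -17 (< 0) — sequence both rises and falls
→ NOT monotonic

Not monotonic


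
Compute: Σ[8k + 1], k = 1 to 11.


Σ(8k+1) = 8·Σk + 1·n
= 8·66 + 1·11
= 528 + 11 = 539

Σ = 539


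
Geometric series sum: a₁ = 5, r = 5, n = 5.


Sₙ = 5×(5^5 - 1)/(5 - 1)
= 5×(3125 - 1)/4
= 5×3124/4
= 3905

S_5 = 3905


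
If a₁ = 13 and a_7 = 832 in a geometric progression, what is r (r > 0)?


r^(n-1) = aₙ/a₁
r^6 = 832/13 = 64
r = 64^(1/6)
= ±2; taking r > 0 gives r = 2

r = 2


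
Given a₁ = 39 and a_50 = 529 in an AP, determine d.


d = (aₙ - a₁)/(n-1)
= (529 - 39)/(50-1)
= 490/49 = 10

d = 10


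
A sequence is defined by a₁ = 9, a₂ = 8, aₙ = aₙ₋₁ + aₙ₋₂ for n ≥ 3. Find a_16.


Computing iteratively: 9, 8, 17, 25, 42, 67, 109, 176, 285, 461, 746, 1207, ...
a_16 = 8273

a_16 = 8273


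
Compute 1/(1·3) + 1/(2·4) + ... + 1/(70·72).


1/(k(k+2)) = (1/2)·(1/k - 1/(k+2)) (partial fractions)
Telescoping: Σ = (1/2)·(1 + 1/2 - 1/71 - 1/72) = 7525/10224

Sum = 7525/10224


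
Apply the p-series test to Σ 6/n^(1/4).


p-series test: Σ c/n^p converges if p > 1, diverges if p ≤ 1 (constant c > 0 doesn't affect convergence).
p = 1/4
1/4 ≤ 1 → DIVERGES

Diverges (p = 1/4 ≤ 1)


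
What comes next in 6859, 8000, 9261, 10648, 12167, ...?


Pattern: perfect cubes: n³
Terms: 6859, 8000, 9261, 10648, 12167
Next term = 13824

Next term = 13824


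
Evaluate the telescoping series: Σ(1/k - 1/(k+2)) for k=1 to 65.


Telescoping with gap 2: two head and two tail terms survive.
= (1 + 1/2) - (1/66 + 1/67)
= 3/2 - 1/66 - 1/67 = 3250/2211

Sum = 3250/2211


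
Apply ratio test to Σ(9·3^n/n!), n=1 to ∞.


aₙ = 9·3^n/n!
a_{n+1}/aₙ = 3^(n+1)/(n+1)! × n!/3^n  (constant 9 cancels)
= 3/(n+1)
L = lim(n→∞) 3/(n+1) = 0
L < 1 → series CONVERGES

Converges (ratio test: L = 0 < 1)


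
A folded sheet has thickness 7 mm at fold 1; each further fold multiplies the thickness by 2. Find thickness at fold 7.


aₙ = a₁·r^(n-1)
= 7×2^6
= 7×64
= 448

a_7 = 448


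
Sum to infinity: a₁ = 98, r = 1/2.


S∞ = a₁/(1-r) = 98/(1 - 1/2)
= 98/(1/2)
= 196

S∞ = 196


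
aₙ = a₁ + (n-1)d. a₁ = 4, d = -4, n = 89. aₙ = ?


aₙ = a₁ + (n-1)d
= 4 + (89-1)×-4
= 4 - 352
= -348

a_89 = -348


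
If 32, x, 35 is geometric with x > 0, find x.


GM = √(32×35) = √1120 = 33.4664

GM = 33.4664


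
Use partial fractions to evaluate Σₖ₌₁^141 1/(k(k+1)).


1/(k(k+1)) = 1/k - 1/(k+1) (partial fractions)
Telescoping: Σ = 1 - 1/142 = 141/142

Sum = 141/142


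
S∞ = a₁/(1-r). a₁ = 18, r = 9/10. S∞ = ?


S∞ = a₁/(1-r) = 18/(1 - 9/10)
= 18/(1/10)
= 180

S∞ = 180


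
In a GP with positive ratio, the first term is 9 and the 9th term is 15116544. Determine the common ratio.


r^(n-1) = aₙ/a₁
r^8 = 15116544/9 = 1679616
r = 1679616^(1/8)
= ±6; taking r > 0 gives r = 6

r = 6


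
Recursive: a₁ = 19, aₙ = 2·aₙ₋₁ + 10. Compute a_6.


Computing step by step:
a_1 = 19
a_2 = 48
a_3 = 106
a_4 = 222
a_5 = 454
a_6 = 918


a_6 = 918


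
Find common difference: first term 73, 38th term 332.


d = (aₙ - a₁)/(n-1)
= (332 - 73)/(38-1)
= 259/37 = 7

d = 7


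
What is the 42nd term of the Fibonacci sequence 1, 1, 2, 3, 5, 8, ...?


Fibonacci sequence: 1, 1, 2, 3, 5, 8, 13, 21, 34, 55, 89, ...
F(42) = 267914296

F(42) = 267914296


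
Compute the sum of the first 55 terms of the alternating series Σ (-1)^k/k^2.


S = -1 + 1/4 - 1/9 + 1/16 - 1/25 + 1/36 - 1/49 + 1/64 ± ...
= -0.8226
(Full series converges to -π²/12 ≈ -0.8225)

S_55 = -0.8226


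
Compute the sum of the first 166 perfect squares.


n = 166
n(n+1)(2n+1)/6 = 166×167×333/6
= 9231426/6 = 1538571

Σk² = 1538571


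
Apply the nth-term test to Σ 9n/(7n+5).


lim(n→∞) 9n/(7n+5) = 9/7 = 9/7  (divide numerator and denominator by n)
lim aₙ = 9/7 ≠ 0 → series DIVERGES

Diverges (lim aₙ = 9/7 ≠ 0)


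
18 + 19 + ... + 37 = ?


Σₖ₌18^37 k = Σₖ₌₁^37 k − Σₖ₌₁^17 k
= 37·38/2 − 17·18/2
= 703 − 153 = 550

Σk = 550


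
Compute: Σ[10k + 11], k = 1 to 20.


Σ(10k+11) = 10·Σk + 11·n
= 10·210 + 11·20
= 2100 + 220 = 2320

Σ = 2320


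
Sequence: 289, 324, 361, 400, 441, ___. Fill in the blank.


Pattern: perfect squares: n²
Terms: 289, 324, 361, 400, 441
Next term = 484

Next term = 484


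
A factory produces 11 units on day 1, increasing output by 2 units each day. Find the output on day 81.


aₙ = a₁ + (n-1)d
= 11 + (81-1)×2
= 11 + 160
= 171

a_81 = 171


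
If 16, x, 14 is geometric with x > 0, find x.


GM = √(16×14) = √224 = 14.9666

GM = 14.9666


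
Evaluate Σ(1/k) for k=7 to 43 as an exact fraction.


Σₖ₌7^43 1/k = 1/7 + 1/8 + 1/9 + ... + 1/43
= 232431227381323457/122332313750680800
≈ 1.9

Sum = 232431227381323457/122332313750680800 ≈ 1.9


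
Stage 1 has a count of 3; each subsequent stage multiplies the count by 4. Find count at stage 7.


aₙ = a₁·r^(n-1)
= 3×4^6
= 3×4096
= 12288

a_7 = 12288


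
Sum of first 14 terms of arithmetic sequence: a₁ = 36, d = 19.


aₙ = 36 + (14-1)×19 = 283
Sₙ = n(a₁+aₙ)/2 = 14×(36+283)/2
= 14×319/2 = 2233

S_14 = 2233


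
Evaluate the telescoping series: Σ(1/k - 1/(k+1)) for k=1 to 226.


Telescoping: adjacent terms cancel.
= 1/1 - 1/227
= 1 - 1/227 = 226/227

Sum = 226/227


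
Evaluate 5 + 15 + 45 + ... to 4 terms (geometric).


Sₙ = 5×(3^4 - 1)/(3 - 1)
= 5×(81 - 1)/2
= 5×80/2
= 200

S_4 = 200


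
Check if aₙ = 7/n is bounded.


a₁ = 7, a₂ = 7/2, a₃ = 7/3, ...
0 < aₙ ≤ 7 for all n ≥ 1
Lower bound: 0, Upper bound: 7
The sequence IS bounded

Bounded (0 < aₙ ≤ 7)


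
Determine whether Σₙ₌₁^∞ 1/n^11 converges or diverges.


p-series test: Σ c/n^p converges if p > 1, diverges if p ≤ 1 (constant c > 0 doesn't affect convergence).
p = 11
11 > 1 → CONVERGES

Converges (p = 11 > 1)


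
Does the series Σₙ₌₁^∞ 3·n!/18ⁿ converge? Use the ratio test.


aₙ = 3·n!/18^n
a_{n+1}/aₙ = (n+1)!/18^(n+1) × 18^n/n!  (constant 3 cancels)
= (n+1)/18
L = lim(n→∞) (n+1)/18 = ∞
L > 1 → series DIVERGES

Diverges (ratio test: L = ∞ > 1)


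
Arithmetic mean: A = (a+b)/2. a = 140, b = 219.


AM = (140 + 219)/2 = 359/2 = 179.5

AM = 179.5


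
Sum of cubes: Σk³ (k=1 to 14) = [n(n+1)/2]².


n(n+1)/2 = 14×15/2 = 105
Σk³ = 105² = 11025

Σk³ = 11025


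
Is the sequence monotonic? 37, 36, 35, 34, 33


Differences: -1, -1, -1, -1
All differences < 0 → strictly DECREASING

Monotonically decreasing


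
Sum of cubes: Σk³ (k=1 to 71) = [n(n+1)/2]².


n(n+1)/2 = 71×72/2 = 2556
Σk³ = 2556² = 6533136

Σk³ = 6533136


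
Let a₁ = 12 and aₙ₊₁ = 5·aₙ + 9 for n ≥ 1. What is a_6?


Computing step by step:
a_1 = 12
a_2 = 69
a_3 = 354
a_4 = 1779
a_5 = 8904
a_6 = 44529


a_6 = 44529


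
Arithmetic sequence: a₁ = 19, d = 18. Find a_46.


aₙ = a₁ + (n-1)d
= 19 + (46-1)×18
= 19 + 810
= 829

a_46 = 829


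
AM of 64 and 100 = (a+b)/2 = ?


AM = (64 + 100)/2 = 164/2 = 82

AM = 82


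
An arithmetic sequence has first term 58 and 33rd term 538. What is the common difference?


d = (aₙ - a₁)/(n-1)
= (538 - 58)/(33-1)
= 480/32 = 15

d = 15


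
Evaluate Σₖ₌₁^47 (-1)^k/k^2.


S = -1 + 1/4 - 1/9 + 1/16 - 1/25 + 1/36 - 1/49 + 1/64 ± ...
= -0.8227
(Full series converges to -π²/12 ≈ -0.8225)

S_47 = -0.8227


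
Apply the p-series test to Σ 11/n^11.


p-series test: Σ c/n^p converges if p > 1, diverges if p ≤ 1 (constant c > 0 doesn't affect convergence).
p = 11
11 > 1 → CONVERGES

Converges (p = 11 > 1)


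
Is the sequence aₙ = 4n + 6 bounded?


aₙ = 4n + 6 → as n→∞, aₙ→∞
No finite upper bound exists
The sequence is UNBOUNDED

Unbounded (aₙ → ∞ as n → ∞)


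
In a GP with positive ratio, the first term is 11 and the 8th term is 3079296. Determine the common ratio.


r^(n-1) = aₙ/a₁
r^7 = 3079296/11 = 279936
r = 279936^(1/7)
= 6

r = 6


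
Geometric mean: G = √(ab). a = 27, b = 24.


GM = √(27×24) = √648 = 25.4558

GM = 25.4558


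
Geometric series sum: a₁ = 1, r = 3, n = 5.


Sₙ = 1×(3^5 - 1)/(3 - 1)
= 1×(243 - 1)/2
= 1×242/2
= 121

S_5 = 121


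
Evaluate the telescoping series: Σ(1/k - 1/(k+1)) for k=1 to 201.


Telescoping: adjacent terms cancel.
= 1/1 - 1/202
= 1 - 1/202 = 201/202

Sum = 201/202


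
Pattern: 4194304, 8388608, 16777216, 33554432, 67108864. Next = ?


Pattern: powers of 2: 2ⁿ
Terms: 4194304, 8388608, 16777216, 33554432, 67108864
Next term = 134217728

Next term = 134217728


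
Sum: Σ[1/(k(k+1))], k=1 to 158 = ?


1/(k(k+1)) = 1/k - 1/(k+1) (partial fractions)
Telescoping: Σ = 1 - 1/159 = 158/159

Sum = 158/159


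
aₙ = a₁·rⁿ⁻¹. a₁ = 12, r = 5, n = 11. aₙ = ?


aₙ = a₁·r^(n-1)
= 12×5^10
= 12×9765625
= 117187500

a_11 = 117187500


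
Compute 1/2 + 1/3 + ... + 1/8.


Σₖ₌2^8 1/k = 1/2 + 1/3 + 1/4 + 1/5 + 1/6 + 1/7 + 1/8
= 481/280
≈ 1.7179

Sum = 481/280 ≈ 1.7179


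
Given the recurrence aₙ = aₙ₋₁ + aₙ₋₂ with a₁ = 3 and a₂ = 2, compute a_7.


Computing iteratively: 3, 2, 5, 7, 12, 19, 31
a_7 = 31

a_7 = 31


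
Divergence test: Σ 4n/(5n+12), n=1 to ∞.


lim(n→∞) 4n/(5n+12) = 4/5 = 4/5  (divide numerator and denominator by n)
lim aₙ = 4/5 ≠ 0 → series DIVERGES

Diverges (lim aₙ = 4/5 ≠ 0)


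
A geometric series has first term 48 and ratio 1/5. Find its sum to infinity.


S∞ = a₁/(1-r) = 48/(1 - 1/5)
= 48/(4/5)
= 60

S∞ = 60


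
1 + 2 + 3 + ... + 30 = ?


n(n+1)/2 = 30×31/2 = 930/2 = 465

Σk = 465


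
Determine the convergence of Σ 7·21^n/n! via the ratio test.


aₙ = 7·21^n/n!
a_{n+1}/aₙ = 21^(n+1)/(n+1)! × n!/21^n  (constant 7 cancels)
= 21/(n+1)
L = lim(n→∞) 21/(n+1) = 0
L < 1 → series CONVERGES

Converges (ratio test: L = 0 < 1)


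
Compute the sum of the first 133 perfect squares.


n = 133
n(n+1)(2n+1)/6 = 133×134×267/6
= 4758474/6 = 793079

Σk² = 793079


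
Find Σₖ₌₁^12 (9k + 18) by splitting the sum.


Σ(9k+18) = 9·Σk + 18·n
= 9·78 + 18·12
= 702 + 216 = 918

Σ = 918


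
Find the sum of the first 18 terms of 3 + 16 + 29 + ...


aₙ = 3 + (18-1)×13 = 224
Sₙ = n(a₁+aₙ)/2 = 18×(3+224)/2
= 18×227/2 = 2043

S_18 = 2043


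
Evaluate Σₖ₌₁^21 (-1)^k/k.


S = -1 + 1/2 - 1/3 + 1/4 - 1/5 + 1/6 - 1/7 + 1/8 ± ...
= -0.7164
(Full series converges to -ln(2) ≈ -0.6931)

S_21 = -0.7164


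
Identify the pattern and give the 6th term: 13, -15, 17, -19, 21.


Pattern: alternating sign, magnitude arithmetic (d=2)
Terms: 13, -15, 17, -19, 21
Next term = -23

Next term = -23


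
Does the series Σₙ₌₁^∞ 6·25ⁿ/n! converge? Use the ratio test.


aₙ = 6·25^n/n!
a_{n+1}/aₙ = 25^(n+1)/(n+1)! × n!/25^n  (constant 6 cancels)
= 25/(n+1)
L = lim(n→∞) 25/(n+1) = 0
L < 1 → series CONVERGES

Converges (ratio test: L = 0 < 1)


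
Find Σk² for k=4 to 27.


Σₖ₌4^27 k² = Σₖ₌₁^27 k² − Σₖ₌₁^3 k²
= 27·28·55/6 − 3·4·7/6
= 6930 − 14 = 6916

Σk² = 6916


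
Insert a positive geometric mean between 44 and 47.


GM = √(44×47) = √2068 = 45.4753

GM = 45.4753


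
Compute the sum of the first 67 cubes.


n(n+1)/2 = 67×68/2 = 2278
Σk³ = 2278² = 5189284

Σk³ = 5189284


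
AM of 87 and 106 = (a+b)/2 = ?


AM = (87 + 106)/2 = 193/2 = 96.5

AM = 96.5


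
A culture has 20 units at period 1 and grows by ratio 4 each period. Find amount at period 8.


aₙ = a₁·r^(n-1)
= 20×4^7
= 20×16384
= 327680

a_8 = 327680


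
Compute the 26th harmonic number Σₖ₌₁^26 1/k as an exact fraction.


H_26 = 1/1 + 1/2 + 1/3 + ... + 1/26
= 34395742267/8923714800
≈ 3.8544

H_26 = 34395742267/8923714800 ≈ 3.8544


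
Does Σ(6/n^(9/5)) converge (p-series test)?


p-series test: Σ c/n^p converges if p > 1, diverges if p ≤ 1 (constant c > 0 doesn't affect convergence).
p = 9/5
9/5 > 1 → CONVERGES

Converges (p = 9/5 > 1)


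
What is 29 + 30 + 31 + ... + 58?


Σₖ₌29^58 k = Σₖ₌₁^58 k − Σₖ₌₁^28 k
= 58·59/2 − 28·29/2
= 1711 − 406 = 1305

Σk = 1305


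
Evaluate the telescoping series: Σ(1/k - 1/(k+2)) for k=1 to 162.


Telescoping with gap 2: two head and two tail terms survive.
= (1 + 1/2) - (1/163 + 1/164)
= 3/2 - 1/163 - 1/164 = 39771/26732

Sum = 39771/26732


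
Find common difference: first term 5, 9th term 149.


d = (aₙ - a₁)/(n-1)
= (149 - 5)/(9-1)
= 144/8 = 18

d = 18


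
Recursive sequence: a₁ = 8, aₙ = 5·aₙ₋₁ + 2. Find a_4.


Computing step by step:
a_1 = 8
a_2 = 42
a_3 = 212
a_4 = 1062


a_4 = 1062


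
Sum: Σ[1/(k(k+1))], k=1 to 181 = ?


1/(k(k+1)) = 1/k - 1/(k+1) (partial fractions)
Telescoping: Σ = 1 - 1/182 = 181/182

Sum = 181/182


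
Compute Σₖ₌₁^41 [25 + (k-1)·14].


aₙ = 25 + (41-1)×14 = 585
Sₙ = n(a₁+aₙ)/2 = 41×(25+585)/2
= 41×610/2 = 12505

S_41 = 12505


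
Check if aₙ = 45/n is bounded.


a₁ = 45, a₂ = 45/2, a₃ = 45/3, ...
0 < aₙ ≤ 45 for all n ≥ 1
Lower bound: 0, Upper bound: 45
The sequence IS bounded

Bounded (0 < aₙ ≤ 45)


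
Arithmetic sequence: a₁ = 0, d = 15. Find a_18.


aₙ = a₁ + (n-1)d
= 0 + (18-1)×15
= 0 + 255
= 255

a_18 = 255


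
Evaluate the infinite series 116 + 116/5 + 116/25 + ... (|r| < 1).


S∞ = a₁/(1-r) = 116/(1 - 1/5)
= 116/(4/5)
= 145

S∞ = 145


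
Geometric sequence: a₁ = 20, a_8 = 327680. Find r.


r^(n-1) = aₙ/a₁
r^7 = 327680/20 = 16384
r = 16384^(1/7)
= 4

r = 4


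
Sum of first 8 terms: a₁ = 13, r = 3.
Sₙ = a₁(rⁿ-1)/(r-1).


Sₙ = 13×(3^8 - 1)/(3 - 1)
= 13×(6561 - 1)/2
= 13×6560/2
= 42640

S_8 = 42640


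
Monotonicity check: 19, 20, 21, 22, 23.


Differences: 1, 1, 1, 1
All differences > 0 → strictly INCREASING

Monotonically increasing


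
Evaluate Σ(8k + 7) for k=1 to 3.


Σ(8k+7) = 8·Σk + 7·n
= 8·6 + 7·3
= 48 + 21 = 69

Σ = 69


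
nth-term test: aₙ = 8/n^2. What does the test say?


lim(n→∞) 8/n^2 = 0
lim aₙ = 0 → nth-term test is INCONCLUSIVE
(Need other tests; this is actually a convergent p-series with p=2 > 1)

Inconclusive (lim aₙ = 0; need another test)


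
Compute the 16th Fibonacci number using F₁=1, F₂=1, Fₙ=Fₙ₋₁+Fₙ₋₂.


Fibonacci sequence: 1, 1, 2, 3, 5, 8, 13, 21, 34, 55, 89, ...
F(16) = 987

F(16) = 987


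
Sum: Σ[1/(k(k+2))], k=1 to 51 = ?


1/(k(k+2)) = (1/2)·(1/k - 1/(k+2)) (partial fractions)
Telescoping: Σ = (1/2)·(1 + 1/2 - 1/52 - 1/53) = 4029/5512

Sum = 4029/5512


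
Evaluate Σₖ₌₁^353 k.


n(n+1)/2 = 353×354/2 = 124962/2 = 62481

Σk = 62481


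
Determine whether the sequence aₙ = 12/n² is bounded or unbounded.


a₁ = 12, a₂ = 12/4, a₃ = 12/9, ...
0 < aₙ ≤ 12 for all n ≥ 1
The sequence IS bounded

Bounded (0 < aₙ ≤ 12)


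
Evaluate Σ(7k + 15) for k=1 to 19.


Σ(7k+15) = 7·Σk + 15·n
= 7·190 + 15·19
= 1330 + 285 = 1615

Σ = 1615


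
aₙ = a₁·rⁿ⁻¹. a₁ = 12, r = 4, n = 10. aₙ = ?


aₙ = a₁·r^(n-1)
= 12×4^9
= 12×262144
= 3145728

a_10 = 3145728


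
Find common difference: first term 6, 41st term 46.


d = (aₙ - a₁)/(n-1)
= (46 - 6)/(41-1)
= 40/40 = 1

d = 1


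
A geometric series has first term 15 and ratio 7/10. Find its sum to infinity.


S∞ = a₁/(1-r) = 15/(1 - 7/10)
= 15/(3/10)
= 50

S∞ = 50
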